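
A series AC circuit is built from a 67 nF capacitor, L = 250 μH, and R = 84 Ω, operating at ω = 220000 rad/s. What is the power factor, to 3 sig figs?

0.989

X_L = ωL = 55.0 Ω
X_C = 1/(ωC) = 67.8 Ω
Net reactance X = X_L − X_C = -12.8 Ω
Z = 84.0 − j12.8 Ω
|Z| = √(84.0² + 12.8²) = 85.0 Ω
∠Z = arctan(-12.8/84.0) = -8.69°
cos φ = cos(-8.69°) = 0.989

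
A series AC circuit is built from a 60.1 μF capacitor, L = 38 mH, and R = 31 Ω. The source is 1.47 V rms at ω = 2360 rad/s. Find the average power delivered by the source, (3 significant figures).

X_L = ωL = 89.7 Ω
X_C = 1/(ωC) = 7.05 Ω
Net reactance X = X_L − X_C = 82.6 Ω
Z = 31.0 + j82.6 Ω
|Z| = √(31.0² + 82.6²) = 88.3 Ω
∠Z = arctan(82.6/31.0) = 69.4°
I = V/|Z| = 16.7 mA
P = VI cos φ = 1.47 × 0.0167 × cos(69.4°) = 8.60 mW

8.60 mW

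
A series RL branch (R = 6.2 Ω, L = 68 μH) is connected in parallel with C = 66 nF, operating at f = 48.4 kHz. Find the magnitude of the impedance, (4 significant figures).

ω = 2πf = 304100 rad/s
X_L = ωL = 20.68 Ω
X_C = 1/(ωC) = 49.82 Ω
Branch 1 (R+jX_L): Z₁ = 6.200 + j20.68 Ω, |Z₁| = 21.59 Ω
Branch 2 (−jX_C): Z₂ = −j49.82 Ω
Parallel: Z = Z₁Z₂/(Z₁+Z₂), |Z| = 36.10 Ω, ∠Z = 61.30°

36.10 Ω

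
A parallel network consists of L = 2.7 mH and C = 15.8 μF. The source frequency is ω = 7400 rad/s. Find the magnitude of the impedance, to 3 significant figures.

X_L = ωL = 20.0 Ω
X_C = 1/(ωC) = 8.55 Ω
Parallel: admittances add. Y = 1/(jωL) + jωC
Y = (0 + j0.0669) S
|Y| = 0.0669 S → |Z| = 1/|Y| = 15.0 Ω, ∠Z = −∠Y = -90.0°

15.0 Ω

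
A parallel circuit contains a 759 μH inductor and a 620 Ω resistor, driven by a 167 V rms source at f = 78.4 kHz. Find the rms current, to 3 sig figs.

522 mA

ω = 2πf = 492600 rad/s
X_L = ωL = 374 Ω
Parallel: admittances add. Y = 1/R + 1/(jωL)
Y = (0.00161 − j0.00267) S
|Y| = 0.00312 S → |Z| = 1/|Y| = 320 Ω, ∠Z = −∠Y = 58.9°
I = V/|Z| = 167/320 = 522 mA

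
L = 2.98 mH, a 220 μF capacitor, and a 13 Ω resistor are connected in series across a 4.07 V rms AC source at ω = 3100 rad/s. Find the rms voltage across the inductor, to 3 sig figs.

2.48 V

X_L = ωL = 9.24 Ω
X_C = 1/(ωC) = 1.47 Ω
Net reactance X = X_L − X_C = 7.77 Ω
Z = 13.0 + j7.77 Ω
|Z| = √(13.0² + 7.77²) = 15.1 Ω
I = V/|Z| = 269 mA
V_L = I·|Z_L| = 0.269 × 9.24 = 2.48 V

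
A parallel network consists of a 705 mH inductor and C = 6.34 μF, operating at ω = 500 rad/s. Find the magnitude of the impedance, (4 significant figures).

3002 Ω

X_L = ωL = 352.5 Ω
X_C = 1/(ωC) = 315.5 Ω
Parallel: admittances add. Y = 1/(jωL) + jωC
Y = (0 + j0.0003331) S
|Y| = 0.0003331 S → |Z| = 1/|Y| = 3002 Ω, ∠Z = −∠Y = -90.00°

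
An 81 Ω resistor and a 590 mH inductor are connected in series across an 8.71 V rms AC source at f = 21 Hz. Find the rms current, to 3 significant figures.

77.5 mA

ω = 2πf = 131.9 rad/s
X_L = ωL = 77.8 Ω
Z = 81.0 + j77.8 Ω
|Z| = √(81.0² + 77.8²) = 112 Ω
I = V/|Z| = 8.71/112 = 77.5 mA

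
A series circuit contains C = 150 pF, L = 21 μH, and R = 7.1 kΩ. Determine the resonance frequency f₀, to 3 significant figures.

ω₀ = 1/√(LC) = 1/√(2.1e-05 × 1.5e-10) = 1.782e+07 rad/s
f₀ = ω₀/(2π) = 2.84 MHz

2.84 MHz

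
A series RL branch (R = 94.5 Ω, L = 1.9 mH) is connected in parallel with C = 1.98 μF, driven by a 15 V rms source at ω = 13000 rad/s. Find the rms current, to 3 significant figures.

378 mA

X_L = ωL = 24.7 Ω
X_C = 1/(ωC) = 38.9 Ω
Branch 1 (R+jX_L): Z₁ = 94.5 + j24.7 Ω, |Z₁| = 97.7 Ω
Branch 2 (−jX_C): Z₂ = −j38.9 Ω
Parallel: Z = Z₁Z₂/(Z₁+Z₂), |Z| = 39.7 Ω, ∠Z = -66.8°
I = V/|Z| = 15/39.7 = 378 mA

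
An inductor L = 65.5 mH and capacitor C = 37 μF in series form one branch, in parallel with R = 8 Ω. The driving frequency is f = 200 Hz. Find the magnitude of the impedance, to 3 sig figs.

7.93 Ω

ω = 2πf = 1257 rad/s
X_L = ωL = 82.3 Ω
X_C = 1/(ωC) = 21.5 Ω
Branch 1: Z₁ = R = 8.00 Ω
Branch 2 (series LC): Z₂ = j(X_L − X_C) = j60.8 Ω
Parallel: Z = Z₁Z₂/(Z₁+Z₂), |Z| = 7.93 Ω, ∠Z = 7.50°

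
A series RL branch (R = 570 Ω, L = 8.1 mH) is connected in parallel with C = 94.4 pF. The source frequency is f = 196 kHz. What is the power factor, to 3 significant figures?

ω = 2πf = 1.232e+06 rad/s
X_L = ωL = 9980 Ω
X_C = 1/(ωC) = 8600 Ω
Branch 1 (R+jX_L): Z₁ = 570 + j9980 Ω, |Z₁| = 9990 Ω
Branch 2 (−jX_C): Z₂ = −j8600 Ω
Parallel: Z = Z₁Z₂/(Z₁+Z₂), |Z| = 57800 Ω, ∠Z = -70.7°
cos φ = cos(-70.7°) = 0.330

0.330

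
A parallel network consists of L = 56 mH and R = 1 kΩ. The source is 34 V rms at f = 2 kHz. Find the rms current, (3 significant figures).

ω = 2πf = 12570 rad/s
X_L = ωL = 704 Ω
Parallel: admittances add. Y = 1/R + 1/(jωL)
Y = (0.00100 − j0.00142) S
|Y| = 0.00174 S → |Z| = 1/|Y| = 576 Ω, ∠Z = −∠Y = 54.9°
I = V/|Z| = 34/576 = 59.1 mA

59.1 mA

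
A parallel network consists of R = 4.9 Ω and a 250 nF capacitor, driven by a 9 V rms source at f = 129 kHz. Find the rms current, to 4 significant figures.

ω = 2πf = 810500 rad/s
X_C = 1/(ωC) = 4.935 Ω
Parallel: admittances add. Y = 1/R + jωC
Y = (0.2041 + j0.2026) S
|Y| = 0.2876 S → |Z| = 1/|Y| = 3.477 Ω, ∠Z = −∠Y = -44.80°
I = V/|Z| = 9/3.477 = 2.588 A

2.588 A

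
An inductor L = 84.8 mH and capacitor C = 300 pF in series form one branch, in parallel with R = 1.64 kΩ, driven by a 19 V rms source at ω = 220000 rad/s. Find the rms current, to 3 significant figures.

12.8 mA

X_L = ωL = 18700 Ω
X_C = 1/(ωC) = 15200 Ω
Branch 1: Z₁ = R = 1640 Ω
Branch 2 (series LC): Z₂ = j(X_L − X_C) = j3500 Ω
Parallel: Z = Z₁Z₂/(Z₁+Z₂), |Z| = 1490 Ω, ∠Z = 25.1°
I = V/|Z| = 19/1490 = 12.8 mA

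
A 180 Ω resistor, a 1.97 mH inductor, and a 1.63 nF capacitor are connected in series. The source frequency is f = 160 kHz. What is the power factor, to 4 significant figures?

0.1302

ω = 2πf = 1.005e+06 rad/s
X_L = ωL = 1980 Ω
X_C = 1/(ωC) = 610.3 Ω
Net reactance X = X_L − X_C = 1370 Ω
Z = 180.0 + j1370 Ω
|Z| = √(180.0² + 1370²) = 1382 Ω
∠Z = arctan(1370/180.0) = 82.52°
cos φ = cos(82.52°) = 0.1302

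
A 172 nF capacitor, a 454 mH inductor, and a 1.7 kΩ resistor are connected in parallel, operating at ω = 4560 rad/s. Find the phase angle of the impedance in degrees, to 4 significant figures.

-27.12°

X_L = ωL = 2070 Ω
X_C = 1/(ωC) = 1275 Ω
Parallel: admittances add. Y = 1/R + 1/(jωL) + jωC
Y = (0.0005882 + j0.0003013) S
|Y| = 0.0006609 S → |Z| = 1/|Y| = 1513 Ω, ∠Z = −∠Y = -27.12°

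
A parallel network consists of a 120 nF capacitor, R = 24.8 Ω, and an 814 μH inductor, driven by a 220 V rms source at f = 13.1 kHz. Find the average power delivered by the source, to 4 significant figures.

ω = 2πf = 82310 rad/s
X_L = ωL = 67.00 Ω
X_C = 1/(ωC) = 101.2 Ω
Parallel: admittances add. Y = 1/R + 1/(jωL) + jωC
Y = (0.04032 − j0.005048) S
|Y| = 0.04064 S → |Z| = 1/|Y| = 24.61 Ω, ∠Z = −∠Y = 7.136°
I = V/|Z| = 8.940 A
P = VI cos φ = 220 × 8.940 × cos(7.136°) = 1.952 kW

1.952 kW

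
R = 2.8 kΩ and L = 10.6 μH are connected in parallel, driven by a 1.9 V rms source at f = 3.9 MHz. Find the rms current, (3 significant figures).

7.35 mA

ω = 2πf = 2.45e+07 rad/s
X_L = ωL = 260 Ω
Parallel: admittances add. Y = 1/R + 1/(jωL)
Y = (0.000357 − j0.00385) S
|Y| = 0.00387 S → |Z| = 1/|Y| = 259 Ω, ∠Z = −∠Y = 84.7°
I = V/|Z| = 1.9/259 = 7.35 mA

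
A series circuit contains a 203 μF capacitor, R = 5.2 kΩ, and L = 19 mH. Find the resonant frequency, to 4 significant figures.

ω₀ = 1/√(LC) = 1/√(0.019 × 0.000203) = 509.2 rad/s
f₀ = ω₀/(2π) = 81.04 Hz

81.04 Hz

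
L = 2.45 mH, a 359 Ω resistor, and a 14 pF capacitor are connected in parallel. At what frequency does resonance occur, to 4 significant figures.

859.4 kHz

ω₀ = 1/√(LC) = 1/√(0.00245 × 1.4e-11) = 5.399e+06 rad/s
f₀ = ω₀/(2π) = 859.4 kHz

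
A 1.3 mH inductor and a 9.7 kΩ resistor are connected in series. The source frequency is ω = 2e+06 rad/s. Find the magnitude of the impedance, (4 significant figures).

X_L = ωL = 2600 Ω
Z = 9700 + j2600 Ω
|Z| = √(9700² + 2600²) = 10040 Ω

10040 Ω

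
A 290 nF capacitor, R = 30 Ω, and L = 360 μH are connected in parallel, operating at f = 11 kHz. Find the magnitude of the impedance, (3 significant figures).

ω = 2πf = 69120 rad/s
X_L = ωL = 24.9 Ω
X_C = 1/(ωC) = 49.9 Ω
Parallel: admittances add. Y = 1/R + 1/(jωL) + jωC
Y = (0.0333 − j0.0201) S
|Y| = 0.0389 S → |Z| = 1/|Y| = 25.7 Ω, ∠Z = −∠Y = 31.1°

25.7 Ω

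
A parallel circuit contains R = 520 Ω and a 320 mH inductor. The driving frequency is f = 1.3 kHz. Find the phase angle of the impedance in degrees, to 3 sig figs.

11.3°

ω = 2πf = 8168 rad/s
X_L = ωL = 2610 Ω
Parallel: admittances add. Y = 1/R + 1/(jωL)
Y = (0.00192 − j0.000383) S
|Y| = 0.00196 S → |Z| = 1/|Y| = 510 Ω, ∠Z = −∠Y = 11.3°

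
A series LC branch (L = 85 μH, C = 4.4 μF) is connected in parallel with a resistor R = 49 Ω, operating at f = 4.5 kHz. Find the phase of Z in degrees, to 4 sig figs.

ω = 2πf = 28270 rad/s
X_L = ωL = 2.403 Ω
X_C = 1/(ωC) = 8.038 Ω
Branch 1: Z₁ = R = 49.00 Ω
Branch 2 (series LC): Z₂ = j(X_L − X_C) = −j5.635 Ω
Parallel: Z = Z₁Z₂/(Z₁+Z₂), |Z| = 5.598 Ω, ∠Z = -83.44°

-83.44°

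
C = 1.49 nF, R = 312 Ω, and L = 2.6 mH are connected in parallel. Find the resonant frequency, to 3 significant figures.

ω₀ = 1/√(LC) = 1/√(0.0026 × 1.49e-09) = 508100 rad/s
f₀ = ω₀/(2π) = 80.9 kHz

80.9 kHz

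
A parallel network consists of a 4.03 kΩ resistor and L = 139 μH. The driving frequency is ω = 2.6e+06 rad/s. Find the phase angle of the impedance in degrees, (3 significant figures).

X_L = ωL = 361 Ω
Parallel: admittances add. Y = 1/R + 1/(jωL)
Y = (0.000248 − j0.00277) S
|Y| = 0.00278 S → |Z| = 1/|Y| = 360 Ω, ∠Z = −∠Y = 84.9°

84.9°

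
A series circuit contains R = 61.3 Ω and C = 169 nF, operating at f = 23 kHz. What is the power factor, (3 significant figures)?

ω = 2πf = 144500 rad/s
X_C = 1/(ωC) = 40.9 Ω
Z = 61.3 − j40.9 Ω
|Z| = √(61.3² + 40.9²) = 73.7 Ω
∠Z = arctan(-40.9/61.3) = -33.7°
cos φ = cos(-33.7°) = 0.832

0.832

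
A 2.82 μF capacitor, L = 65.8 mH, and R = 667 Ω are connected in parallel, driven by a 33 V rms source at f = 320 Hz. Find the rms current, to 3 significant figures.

ω = 2πf = 2011 rad/s
X_L = ωL = 132 Ω
X_C = 1/(ωC) = 176 Ω
Parallel: admittances add. Y = 1/R + 1/(jωL) + jωC
Y = (0.00150 − j0.00189) S
|Y| = 0.00241 S → |Z| = 1/|Y| = 415 Ω, ∠Z = −∠Y = 51.6°
I = V/|Z| = 33/415 = 79.6 mA

79.6 mA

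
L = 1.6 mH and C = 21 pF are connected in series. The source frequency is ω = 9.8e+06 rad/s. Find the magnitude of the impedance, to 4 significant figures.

X_L = ωL = 15680 Ω
X_C = 1/(ωC) = 4859 Ω
Net reactance X = X_L − X_C = 10820 Ω
Z = j10820 Ω
|Z| = √(0² + 10820²) = 10820 Ω

10820 Ω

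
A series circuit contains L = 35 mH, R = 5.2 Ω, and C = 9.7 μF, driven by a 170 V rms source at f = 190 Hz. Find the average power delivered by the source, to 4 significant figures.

ω = 2πf = 1194 rad/s
X_L = ωL = 41.78 Ω
X_C = 1/(ωC) = 86.36 Ω
Net reactance X = X_L − X_C = -44.57 Ω
Z = 5.200 − j44.57 Ω
|Z| = √(5.200² + 44.57²) = 44.88 Ω
∠Z = arctan(-44.57/5.200) = -83.35°
I = V/|Z| = 3.788 A
P = VI cos φ = 170 × 3.788 × cos(-83.35°) = 74.62 W

74.62 W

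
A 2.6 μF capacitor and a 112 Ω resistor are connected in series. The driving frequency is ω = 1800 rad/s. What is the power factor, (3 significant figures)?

0.464

X_C = 1/(ωC) = 214 Ω
Z = 112 − j214 Ω
|Z| = √(112² + 214²) = 241 Ω
∠Z = arctan(-214/112) = -62.3°
cos φ = cos(-62.3°) = 0.464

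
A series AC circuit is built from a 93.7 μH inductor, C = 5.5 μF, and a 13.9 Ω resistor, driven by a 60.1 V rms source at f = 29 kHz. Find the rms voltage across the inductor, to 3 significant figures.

48.3 V

ω = 2πf = 182200 rad/s
X_L = ωL = 17.1 Ω
X_C = 1/(ωC) = 0.998 Ω
Net reactance X = X_L − X_C = 16.1 Ω
Z = 13.9 + j16.1 Ω
|Z| = √(13.9² + 16.1²) = 21.3 Ω
I = V/|Z| = 2.83 A
V_L = I·|Z_L| = 2.83 × 17.1 = 48.3 V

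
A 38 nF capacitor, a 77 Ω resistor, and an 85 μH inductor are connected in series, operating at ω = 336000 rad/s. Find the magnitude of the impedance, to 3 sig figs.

91.7 Ω

X_L = ωL = 28.6 Ω
X_C = 1/(ωC) = 78.3 Ω
Net reactance X = X_L − X_C = -49.8 Ω
Z = 77.0 − j49.8 Ω
|Z| = √(77.0² + 49.8²) = 91.7 Ω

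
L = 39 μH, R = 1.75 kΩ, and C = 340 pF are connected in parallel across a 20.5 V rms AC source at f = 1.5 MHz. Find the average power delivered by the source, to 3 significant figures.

ω = 2πf = 9.425e+06 rad/s
X_L = ωL = 368 Ω
X_C = 1/(ωC) = 312 Ω
Parallel: admittances add. Y = 1/R + 1/(jωL) + jωC
Y = (0.000571 + j0.000484) S
|Y| = 0.000749 S → |Z| = 1/|Y| = 1340 Ω, ∠Z = −∠Y = -40.3°
I = V/|Z| = 15.3 mA
P = VI cos φ = 20.5 × 0.0153 × cos(-40.3°) = 240 mW

240 mW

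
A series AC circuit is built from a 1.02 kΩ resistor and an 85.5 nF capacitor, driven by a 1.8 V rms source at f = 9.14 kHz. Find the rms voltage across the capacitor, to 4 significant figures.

0.3524 V

ω = 2πf = 57430 rad/s
X_C = 1/(ωC) = 203.7 Ω
Z = 1020 − j203.7 Ω
|Z| = √(1020² + 203.7²) = 1040 Ω
I = V/|Z| = 1.731 mA
V_C = I·|Z_C| = 0.001731 × 203.7 = 0.3524 V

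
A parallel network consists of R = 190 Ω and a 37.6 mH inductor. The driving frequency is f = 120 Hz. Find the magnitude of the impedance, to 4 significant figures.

ω = 2πf = 754.0 rad/s
X_L = ωL = 28.35 Ω
Parallel: admittances add. Y = 1/R + 1/(jωL)
Y = (0.005263 − j0.03527) S
|Y| = 0.03566 S → |Z| = 1/|Y| = 28.04 Ω, ∠Z = −∠Y = 81.51°

28.04 Ω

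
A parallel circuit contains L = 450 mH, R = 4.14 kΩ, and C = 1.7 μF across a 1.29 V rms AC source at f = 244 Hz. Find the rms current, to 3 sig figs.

1.52 mA

ω = 2πf = 1533 rad/s
X_L = ωL = 690 Ω
X_C = 1/(ωC) = 384 Ω
Parallel: admittances add. Y = 1/R + 1/(jωL) + jωC
Y = (0.000242 + j0.00116) S
|Y| = 0.00118 S → |Z| = 1/|Y| = 846 Ω, ∠Z = −∠Y = -78.2°
I = V/|Z| = 1.29/846 = 1.52 mA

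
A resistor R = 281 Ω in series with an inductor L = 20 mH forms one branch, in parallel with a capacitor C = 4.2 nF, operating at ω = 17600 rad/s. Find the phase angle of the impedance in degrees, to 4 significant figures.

50.18°

X_L = ωL = 352.0 Ω
X_C = 1/(ωC) = 13530 Ω
Branch 1 (R+jX_L): Z₁ = 281.0 + j352.0 Ω, |Z₁| = 450.4 Ω
Branch 2 (−jX_C): Z₂ = −j13530 Ω
Parallel: Z = Z₁Z₂/(Z₁+Z₂), |Z| = 462.3 Ω, ∠Z = 50.18°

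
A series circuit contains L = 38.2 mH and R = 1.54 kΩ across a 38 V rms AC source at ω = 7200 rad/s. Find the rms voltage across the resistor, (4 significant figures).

X_L = ωL = 275.0 Ω
Z = 1540 + j275.0 Ω
|Z| = √(1540² + 275.0²) = 1564 Ω
I = V/|Z| = 24.29 mA
V_R = I·|Z_R| = 0.02429 × 1540 = 37.41 V

37.41 V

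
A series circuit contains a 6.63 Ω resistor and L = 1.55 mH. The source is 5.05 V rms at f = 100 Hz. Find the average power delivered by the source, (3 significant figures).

3.77 W

ω = 2πf = 628.3 rad/s
X_L = ωL = 0.974 Ω
Z = 6.63 + j0.974 Ω
|Z| = √(6.63² + 0.974²) = 6.70 Ω
∠Z = arctan(0.974/6.63) = 8.36°
I = V/|Z| = 754 mA
P = VI cos φ = 5.05 × 0.754 × cos(8.36°) = 3.77 W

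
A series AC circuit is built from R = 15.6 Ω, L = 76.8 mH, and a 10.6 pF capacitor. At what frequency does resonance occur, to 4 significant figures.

ω₀ = 1/√(LC) = 1/√(0.0768 × 1.06e-11) = 1.108e+06 rad/s
f₀ = ω₀/(2π) = 176.4 kHz

176.4 kHz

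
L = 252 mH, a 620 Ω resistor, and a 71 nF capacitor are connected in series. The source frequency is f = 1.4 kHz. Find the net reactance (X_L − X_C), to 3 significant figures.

ω = 2πf = 8796 rad/s
X_L = ωL = 2220 Ω
X_C = 1/(ωC) = 1600 Ω
X = 2220 − 1600 = 616 Ω

616 Ω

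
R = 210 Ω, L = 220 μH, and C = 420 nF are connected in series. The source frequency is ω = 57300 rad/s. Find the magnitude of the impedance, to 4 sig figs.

212.0 Ω

X_L = ωL = 12.61 Ω
X_C = 1/(ωC) = 41.55 Ω
Net reactance X = X_L − X_C = -28.95 Ω
Z = 210.0 − j28.95 Ω
|Z| = √(210.0² + 28.95²) = 212.0 Ω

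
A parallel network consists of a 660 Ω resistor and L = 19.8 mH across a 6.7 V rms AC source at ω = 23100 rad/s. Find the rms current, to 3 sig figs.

17.8 mA

X_L = ωL = 457 Ω
Parallel: admittances add. Y = 1/R + 1/(jωL)
Y = (0.00152 − j0.00219) S
|Y| = 0.00266 S → |Z| = 1/|Y| = 376 Ω, ∠Z = −∠Y = 55.3°
I = V/|Z| = 6.7/376 = 17.8 mA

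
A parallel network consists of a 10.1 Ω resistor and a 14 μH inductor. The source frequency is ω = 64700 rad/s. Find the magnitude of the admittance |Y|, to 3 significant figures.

X_L = ωL = 0.906 Ω
Parallel: admittances add. Y = 1/R + 1/(jωL)
Y = (0.0990 − j1.10) S
|Y| = 1.11 S → |Z| = 1/|Y| = 0.902 Ω, ∠Z = −∠Y = 84.9°

1.11 S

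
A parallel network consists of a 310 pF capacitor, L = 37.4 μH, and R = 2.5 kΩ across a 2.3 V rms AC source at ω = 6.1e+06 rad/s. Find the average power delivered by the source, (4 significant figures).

X_L = ωL = 228.1 Ω
X_C = 1/(ωC) = 528.8 Ω
Parallel: admittances add. Y = 1/R + 1/(jωL) + jωC
Y = (0.0004000 − j0.002492) S
|Y| = 0.002524 S → |Z| = 1/|Y| = 396.2 Ω, ∠Z = −∠Y = 80.88°
I = V/|Z| = 5.806 mA
P = VI cos φ = 2.3 × 0.005806 × cos(80.88°) = 2.116 mW

2.116 mW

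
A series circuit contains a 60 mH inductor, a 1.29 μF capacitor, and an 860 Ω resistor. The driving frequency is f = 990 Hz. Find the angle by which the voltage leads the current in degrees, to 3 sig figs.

ω = 2πf = 6220 rad/s
X_L = ωL = 373 Ω
X_C = 1/(ωC) = 125 Ω
Net reactance X = X_L − X_C = 249 Ω
Z = 860 + j249 Ω
|Z| = √(860² + 249²) = 895 Ω
∠Z = arctan(249/860) = 16.1°

16.1°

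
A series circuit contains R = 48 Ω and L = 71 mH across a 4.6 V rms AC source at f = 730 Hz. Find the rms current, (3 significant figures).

ω = 2πf = 4587 rad/s
X_L = ωL = 326 Ω
Z = 48.0 + j326 Ω
|Z| = √(48.0² + 326²) = 329 Ω
I = V/|Z| = 4.6/329 = 14.0 mA

14.0 mA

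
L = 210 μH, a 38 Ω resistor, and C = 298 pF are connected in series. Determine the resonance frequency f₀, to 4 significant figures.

636.2 kHz

ω₀ = 1/√(LC) = 1/√(0.00021 × 2.98e-10) = 3.997e+06 rad/s
f₀ = ω₀/(2π) = 636.2 kHz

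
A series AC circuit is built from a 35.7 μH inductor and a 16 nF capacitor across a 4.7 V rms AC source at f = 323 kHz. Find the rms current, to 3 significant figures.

113 mA

ω = 2πf = 2.029e+06 rad/s
X_L = ωL = 72.5 Ω
X_C = 1/(ωC) = 30.8 Ω
Net reactance X = X_L − X_C = 41.7 Ω
Z = j41.7 Ω
|Z| = √(0² + 41.7²) = 41.7 Ω
I = V/|Z| = 4.7/41.7 = 113 mA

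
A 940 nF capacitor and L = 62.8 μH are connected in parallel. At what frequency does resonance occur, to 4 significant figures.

20.71 kHz

ω₀ = 1/√(LC) = 1/√(6.28e-05 × 9.4e-07) = 130200 rad/s
f₀ = ω₀/(2π) = 20.71 kHz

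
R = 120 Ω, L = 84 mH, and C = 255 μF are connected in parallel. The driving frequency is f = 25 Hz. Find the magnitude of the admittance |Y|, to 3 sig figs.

ω = 2πf = 157.1 rad/s
X_L = ωL = 13.2 Ω
X_C = 1/(ωC) = 25.0 Ω
Parallel: admittances add. Y = 1/R + 1/(jωL) + jωC
Y = (0.00833 − j0.0357) S
|Y| = 0.0367 S → |Z| = 1/|Y| = 27.3 Ω, ∠Z = −∠Y = 76.9°

36.7 mS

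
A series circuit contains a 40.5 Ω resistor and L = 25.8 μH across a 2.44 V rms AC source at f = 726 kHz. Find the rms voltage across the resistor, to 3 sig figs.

ω = 2πf = 4.562e+06 rad/s
X_L = ωL = 118 Ω
Z = 40.5 + j118 Ω
|Z| = √(40.5² + 118²) = 124 Ω
I = V/|Z| = 19.6 mA
V_R = I·|Z_R| = 0.0196 × 40.5 = 0.794 V

0.794 V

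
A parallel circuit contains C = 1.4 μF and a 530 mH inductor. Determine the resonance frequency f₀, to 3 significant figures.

185 Hz

ω₀ = 1/√(LC) = 1/√(0.53 × 1.4e-06) = 1161 rad/s
f₀ = ω₀/(2π) = 185 Hz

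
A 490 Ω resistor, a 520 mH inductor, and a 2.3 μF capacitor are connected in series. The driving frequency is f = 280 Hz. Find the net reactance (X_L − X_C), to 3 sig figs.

ω = 2πf = 1759 rad/s
X_L = ωL = 915 Ω
X_C = 1/(ωC) = 247 Ω
X = 915 − 247 = 668 Ω

668 Ω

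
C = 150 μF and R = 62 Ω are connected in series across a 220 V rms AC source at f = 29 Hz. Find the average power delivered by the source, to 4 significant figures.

579.0 W

ω = 2πf = 182.2 rad/s
X_C = 1/(ωC) = 36.59 Ω
Z = 62.00 − j36.59 Ω
|Z| = √(62.00² + 36.59²) = 71.99 Ω
∠Z = arctan(-36.59/62.00) = -30.55°
I = V/|Z| = 3.056 A
P = VI cos φ = 220 × 3.056 × cos(-30.55°) = 579.0 W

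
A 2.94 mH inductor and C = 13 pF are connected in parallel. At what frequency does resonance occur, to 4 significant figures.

ω₀ = 1/√(LC) = 1/√(0.00294 × 1.3e-11) = 5.115e+06 rad/s
f₀ = ω₀/(2π) = 814.1 kHz

814.1 kHz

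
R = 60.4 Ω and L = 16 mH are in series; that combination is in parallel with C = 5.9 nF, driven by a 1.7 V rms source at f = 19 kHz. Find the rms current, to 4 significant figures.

309.5 μA

ω = 2πf = 119400 rad/s
X_L = ωL = 1910 Ω
X_C = 1/(ωC) = 1420 Ω
Branch 1 (R+jX_L): Z₁ = 60.40 + j1910 Ω, |Z₁| = 1911 Ω
Branch 2 (−jX_C): Z₂ = −j1420 Ω
Parallel: Z = Z₁Z₂/(Z₁+Z₂), |Z| = 5492 Ω, ∠Z = -84.79°
I = V/|Z| = 1.7/5492 = 309.5 μA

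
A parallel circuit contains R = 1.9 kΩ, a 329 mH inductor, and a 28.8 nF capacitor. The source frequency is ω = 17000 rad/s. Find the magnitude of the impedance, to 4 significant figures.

X_L = ωL = 5593 Ω
X_C = 1/(ωC) = 2042 Ω
Parallel: admittances add. Y = 1/R + 1/(jωL) + jωC
Y = (0.0005263 + j0.0003108) S
|Y| = 0.0006112 S → |Z| = 1/|Y| = 1636 Ω, ∠Z = −∠Y = -30.56°

1636 Ω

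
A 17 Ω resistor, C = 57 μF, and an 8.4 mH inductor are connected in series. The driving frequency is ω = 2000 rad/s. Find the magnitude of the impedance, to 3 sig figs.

18.8 Ω

X_L = ωL = 16.8 Ω
X_C = 1/(ωC) = 8.77 Ω
Net reactance X = X_L − X_C = 8.03 Ω
Z = 17.0 + j8.03 Ω
|Z| = √(17.0² + 8.03²) = 18.8 Ω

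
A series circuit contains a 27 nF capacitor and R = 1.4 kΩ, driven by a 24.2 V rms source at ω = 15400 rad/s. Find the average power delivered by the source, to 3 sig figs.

X_C = 1/(ωC) = 2410 Ω
Z = 1400 − j2410 Ω
|Z| = √(1400² + 2410²) = 2780 Ω
∠Z = arctan(-2410/1400) = -59.8°
I = V/|Z| = 8.70 mA
P = VI cos φ = 24.2 × 0.00870 × cos(-59.8°) = 106 mW

106 mW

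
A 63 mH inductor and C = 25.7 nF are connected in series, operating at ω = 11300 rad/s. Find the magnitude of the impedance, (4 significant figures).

X_L = ωL = 711.9 Ω
X_C = 1/(ωC) = 3443 Ω
Net reactance X = X_L − X_C = -2732 Ω
Z = − j2732 Ω
|Z| = √(0² + 2732²) = 2732 Ω

2732 Ω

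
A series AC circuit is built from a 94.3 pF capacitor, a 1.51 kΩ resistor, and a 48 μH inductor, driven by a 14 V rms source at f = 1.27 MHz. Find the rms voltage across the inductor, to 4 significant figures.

ω = 2πf = 7.98e+06 rad/s
X_L = ωL = 383.0 Ω
X_C = 1/(ωC) = 1329 Ω
Net reactance X = X_L − X_C = -945.9 Ω
Z = 1510 − j945.9 Ω
|Z| = √(1510² + 945.9²) = 1782 Ω
I = V/|Z| = 7.857 mA
V_L = I·|Z_L| = 0.007857 × 383.0 = 3.009 V

3.009 V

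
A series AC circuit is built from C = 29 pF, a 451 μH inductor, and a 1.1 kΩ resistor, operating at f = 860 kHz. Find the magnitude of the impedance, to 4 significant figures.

4095 Ω

ω = 2πf = 5.404e+06 rad/s
X_L = ωL = 2437 Ω
X_C = 1/(ωC) = 6382 Ω
Net reactance X = X_L − X_C = -3945 Ω
Z = 1100 − j3945 Ω
|Z| = √(1100² + 3945²) = 4095 Ω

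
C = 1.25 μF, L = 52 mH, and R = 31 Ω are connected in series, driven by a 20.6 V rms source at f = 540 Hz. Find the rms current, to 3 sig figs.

308 mA

ω = 2πf = 3393 rad/s
X_L = ωL = 176 Ω
X_C = 1/(ωC) = 236 Ω
Net reactance X = X_L − X_C = -59.4 Ω
Z = 31.0 − j59.4 Ω
|Z| = √(31.0² + 59.4²) = 67.0 Ω
I = V/|Z| = 20.6/67.0 = 308 mA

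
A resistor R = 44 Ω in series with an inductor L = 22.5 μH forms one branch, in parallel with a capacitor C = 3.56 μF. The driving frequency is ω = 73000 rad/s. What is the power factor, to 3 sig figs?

0.0873

X_L = ωL = 1.64 Ω
X_C = 1/(ωC) = 3.85 Ω
Branch 1 (R+jX_L): Z₁ = 44.0 + j1.64 Ω, |Z₁| = 44.0 Ω
Branch 2 (−jX_C): Z₂ = −j3.85 Ω
Parallel: Z = Z₁Z₂/(Z₁+Z₂), |Z| = 3.85 Ω, ∠Z = -85.0°
cos φ = cos(-85.0°) = 0.0873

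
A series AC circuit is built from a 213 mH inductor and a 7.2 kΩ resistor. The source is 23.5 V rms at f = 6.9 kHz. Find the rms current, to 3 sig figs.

2.01 mA

ω = 2πf = 43350 rad/s
X_L = ωL = 9230 Ω
Z = 7200 + j9230 Ω
|Z| = √(7200² + 9230²) = 11700 Ω
I = V/|Z| = 23.5/11700 = 2.01 mA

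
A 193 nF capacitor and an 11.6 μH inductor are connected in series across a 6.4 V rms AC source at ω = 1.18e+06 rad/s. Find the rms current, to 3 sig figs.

688 mA

X_L = ωL = 13.7 Ω
X_C = 1/(ωC) = 4.39 Ω
Net reactance X = X_L − X_C = 9.30 Ω
Z = j9.30 Ω
|Z| = √(0² + 9.30²) = 9.30 Ω
I = V/|Z| = 6.4/9.30 = 688 mA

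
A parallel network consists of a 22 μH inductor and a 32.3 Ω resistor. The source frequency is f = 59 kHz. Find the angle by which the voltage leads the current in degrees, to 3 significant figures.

75.8°

ω = 2πf = 370700 rad/s
X_L = ωL = 8.16 Ω
Parallel: admittances add. Y = 1/R + 1/(jωL)
Y = (0.0310 − j0.123) S
|Y| = 0.126 S → |Z| = 1/|Y| = 7.91 Ω, ∠Z = −∠Y = 75.8°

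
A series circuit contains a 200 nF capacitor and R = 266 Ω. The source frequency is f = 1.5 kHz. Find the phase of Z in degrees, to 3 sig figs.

-63.4°

ω = 2πf = 9425 rad/s
X_C = 1/(ωC) = 531 Ω
Z = 266 − j531 Ω
|Z| = √(266² + 531²) = 593 Ω
∠Z = arctan(-531/266) = -63.4°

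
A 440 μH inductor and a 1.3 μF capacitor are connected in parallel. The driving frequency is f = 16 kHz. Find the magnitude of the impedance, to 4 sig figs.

9.252 Ω

ω = 2πf = 100500 rad/s
X_L = ωL = 44.23 Ω
X_C = 1/(ωC) = 7.652 Ω
Parallel: admittances add. Y = 1/(jωL) + jωC
Y = (0 + j0.1081) S
|Y| = 0.1081 S → |Z| = 1/|Y| = 9.252 Ω, ∠Z = −∠Y = -90.00°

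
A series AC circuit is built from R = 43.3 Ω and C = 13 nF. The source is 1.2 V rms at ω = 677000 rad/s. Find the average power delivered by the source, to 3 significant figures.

4.22 mW

X_C = 1/(ωC) = 114 Ω
Z = 43.3 − j114 Ω
|Z| = √(43.3² + 114²) = 122 Ω
∠Z = arctan(-114/43.3) = -69.1°
I = V/|Z| = 9.87 mA
P = VI cos φ = 1.2 × 0.00987 × cos(-69.1°) = 4.22 mW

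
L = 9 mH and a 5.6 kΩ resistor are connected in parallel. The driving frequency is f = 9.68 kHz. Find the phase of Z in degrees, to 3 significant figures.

ω = 2πf = 60820 rad/s
X_L = ωL = 547 Ω
Parallel: admittances add. Y = 1/R + 1/(jωL)
Y = (0.000179 − j0.00183) S
|Y| = 0.00184 S → |Z| = 1/|Y| = 545 Ω, ∠Z = −∠Y = 84.4°

84.4°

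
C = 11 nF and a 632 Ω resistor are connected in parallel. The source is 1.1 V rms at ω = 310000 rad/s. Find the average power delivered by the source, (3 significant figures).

X_C = 1/(ωC) = 293 Ω
Parallel: admittances add. Y = 1/R + jωC
Y = (0.00158 + j0.00341) S
|Y| = 0.00376 S → |Z| = 1/|Y| = 266 Ω, ∠Z = −∠Y = -65.1°
I = V/|Z| = 4.14 mA
P = VI cos φ = 1.1 × 0.00414 × cos(-65.1°) = 1.91 mW

1.91 mW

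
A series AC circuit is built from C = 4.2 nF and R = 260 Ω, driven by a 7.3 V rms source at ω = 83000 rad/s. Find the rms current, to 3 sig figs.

2.53 mA

X_C = 1/(ωC) = 2870 Ω
Z = 260 − j2870 Ω
|Z| = √(260² + 2870²) = 2880 Ω
I = V/|Z| = 7.3/2880 = 2.53 mA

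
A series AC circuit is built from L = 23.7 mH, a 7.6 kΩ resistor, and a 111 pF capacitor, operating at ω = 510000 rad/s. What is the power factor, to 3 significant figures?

X_L = ωL = 12100 Ω
X_C = 1/(ωC) = 17700 Ω
Net reactance X = X_L − X_C = -5580 Ω
Z = 7600 − j5580 Ω
|Z| = √(7600² + 5580²) = 9430 Ω
∠Z = arctan(-5580/7600) = -36.3°
cos φ = cos(-36.3°) = 0.806

0.806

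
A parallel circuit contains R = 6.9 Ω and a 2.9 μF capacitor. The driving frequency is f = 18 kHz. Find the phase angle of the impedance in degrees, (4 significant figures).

-66.16°

ω = 2πf = 113100 rad/s
X_C = 1/(ωC) = 3.049 Ω
Parallel: admittances add. Y = 1/R + jωC
Y = (0.1449 + j0.3280) S
|Y| = 0.3586 S → |Z| = 1/|Y| = 2.789 Ω, ∠Z = −∠Y = -66.16°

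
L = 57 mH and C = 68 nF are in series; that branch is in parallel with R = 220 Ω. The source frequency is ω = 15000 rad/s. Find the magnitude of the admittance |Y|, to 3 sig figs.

X_L = ωL = 855 Ω
X_C = 1/(ωC) = 980 Ω
Branch 1: Z₁ = R = 220 Ω
Branch 2 (series LC): Z₂ = j(X_L − X_C) = −j125 Ω
Parallel: Z = Z₁Z₂/(Z₁+Z₂), |Z| = 109 Ω, ∠Z = -60.3°
|Y| = 1/|Z| = 9.18 mS

9.18 mS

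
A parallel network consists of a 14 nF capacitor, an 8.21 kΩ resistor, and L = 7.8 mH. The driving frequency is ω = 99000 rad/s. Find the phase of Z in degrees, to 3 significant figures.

X_L = ωL = 772 Ω
X_C = 1/(ωC) = 722 Ω
Parallel: admittances add. Y = 1/R + 1/(jωL) + jωC
Y = (0.000122 + j9.1e-05) S
|Y| = 0.000152 S → |Z| = 1/|Y| = 6580 Ω, ∠Z = −∠Y = -36.8°

-36.8°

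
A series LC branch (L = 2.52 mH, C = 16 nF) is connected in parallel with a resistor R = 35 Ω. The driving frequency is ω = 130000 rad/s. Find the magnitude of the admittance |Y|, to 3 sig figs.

X_L = ωL = 328 Ω
X_C = 1/(ωC) = 481 Ω
Branch 1: Z₁ = R = 35.0 Ω
Branch 2 (series LC): Z₂ = j(X_L − X_C) = −j153 Ω
Parallel: Z = Z₁Z₂/(Z₁+Z₂), |Z| = 34.1 Ω, ∠Z = -12.9°
|Y| = 1/|Z| = 29.3 mS

29.3 mS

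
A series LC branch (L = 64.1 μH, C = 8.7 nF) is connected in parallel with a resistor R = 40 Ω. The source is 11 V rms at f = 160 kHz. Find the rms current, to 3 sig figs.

352 mA

ω = 2πf = 1.005e+06 rad/s
X_L = ωL = 64.4 Ω
X_C = 1/(ωC) = 114 Ω
Branch 1: Z₁ = R = 40.0 Ω
Branch 2 (series LC): Z₂ = j(X_L − X_C) = −j49.9 Ω
Parallel: Z = Z₁Z₂/(Z₁+Z₂), |Z| = 31.2 Ω, ∠Z = -38.7°
I = V/|Z| = 11/31.2 = 352 mA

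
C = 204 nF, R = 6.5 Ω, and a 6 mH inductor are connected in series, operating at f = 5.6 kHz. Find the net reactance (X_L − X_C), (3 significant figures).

71.8 Ω

ω = 2πf = 35190 rad/s
X_L = ωL = 211 Ω
X_C = 1/(ωC) = 139 Ω
X = 211 − 139 = 71.8 Ω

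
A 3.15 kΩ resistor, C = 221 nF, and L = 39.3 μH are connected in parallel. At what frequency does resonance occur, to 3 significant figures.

ω₀ = 1/√(LC) = 1/√(3.93e-05 × 2.21e-07) = 339300 rad/s
f₀ = ω₀/(2π) = 54.0 kHz

54.0 kHz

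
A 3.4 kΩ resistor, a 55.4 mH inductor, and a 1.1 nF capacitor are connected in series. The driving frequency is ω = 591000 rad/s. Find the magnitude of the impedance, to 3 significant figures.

X_L = ωL = 32700 Ω
X_C = 1/(ωC) = 1540 Ω
Net reactance X = X_L − X_C = 31200 Ω
Z = 3400 + j31200 Ω
|Z| = √(3400² + 31200²) = 31400 Ω

31400 Ω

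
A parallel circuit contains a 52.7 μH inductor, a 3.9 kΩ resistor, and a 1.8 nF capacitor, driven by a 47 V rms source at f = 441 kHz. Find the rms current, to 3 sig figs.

88.3 mA

ω = 2πf = 2.771e+06 rad/s
X_L = ωL = 146 Ω
X_C = 1/(ωC) = 200 Ω
Parallel: admittances add. Y = 1/R + 1/(jωL) + jωC
Y = (0.000256 − j0.00186) S
|Y| = 0.00188 S → |Z| = 1/|Y| = 532 Ω, ∠Z = −∠Y = 82.2°
I = V/|Z| = 47/532 = 88.3 mA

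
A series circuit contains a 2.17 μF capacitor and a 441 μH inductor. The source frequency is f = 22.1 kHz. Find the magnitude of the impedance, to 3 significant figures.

ω = 2πf = 138900 rad/s
X_L = ωL = 61.2 Ω
X_C = 1/(ωC) = 3.32 Ω
Net reactance X = X_L − X_C = 57.9 Ω
Z = j57.9 Ω
|Z| = √(0² + 57.9²) = 57.9 Ω

57.9 Ω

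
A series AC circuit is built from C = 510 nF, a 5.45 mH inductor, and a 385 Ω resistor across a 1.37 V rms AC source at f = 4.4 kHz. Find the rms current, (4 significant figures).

3.484 mA

ω = 2πf = 27650 rad/s
X_L = ωL = 150.7 Ω
X_C = 1/(ωC) = 70.92 Ω
Net reactance X = X_L − X_C = 79.75 Ω
Z = 385.0 + j79.75 Ω
|Z| = √(385.0² + 79.75²) = 393.2 Ω
I = V/|Z| = 1.37/393.2 = 3.484 mA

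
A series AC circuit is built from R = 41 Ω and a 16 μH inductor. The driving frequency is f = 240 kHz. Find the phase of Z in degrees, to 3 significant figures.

30.5°

ω = 2πf = 1.508e+06 rad/s
X_L = ωL = 24.1 Ω
Z = 41.0 + j24.1 Ω
|Z| = √(41.0² + 24.1²) = 47.6 Ω
∠Z = arctan(24.1/41.0) = 30.5°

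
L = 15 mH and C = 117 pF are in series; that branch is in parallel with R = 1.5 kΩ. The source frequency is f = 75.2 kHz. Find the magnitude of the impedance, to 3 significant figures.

1490 Ω

ω = 2πf = 472500 rad/s
X_L = ωL = 7090 Ω
X_C = 1/(ωC) = 18100 Ω
Branch 1: Z₁ = R = 1500 Ω
Branch 2 (series LC): Z₂ = j(X_L − X_C) = −j11000 Ω
Parallel: Z = Z₁Z₂/(Z₁+Z₂), |Z| = 1490 Ω, ∠Z = -7.76°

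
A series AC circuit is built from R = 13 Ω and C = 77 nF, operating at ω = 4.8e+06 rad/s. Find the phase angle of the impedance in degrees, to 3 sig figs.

X_C = 1/(ωC) = 2.71 Ω
Z = 13.0 − j2.71 Ω
|Z| = √(13.0² + 2.71²) = 13.3 Ω
∠Z = arctan(-2.71/13.0) = -11.8°

-11.8°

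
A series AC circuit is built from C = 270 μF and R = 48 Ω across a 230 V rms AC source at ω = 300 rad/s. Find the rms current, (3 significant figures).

X_C = 1/(ωC) = 12.3 Ω
Z = 48.0 − j12.3 Ω
|Z| = √(48.0² + 12.3²) = 49.6 Ω
I = V/|Z| = 230/49.6 = 4.64 A

4.64 A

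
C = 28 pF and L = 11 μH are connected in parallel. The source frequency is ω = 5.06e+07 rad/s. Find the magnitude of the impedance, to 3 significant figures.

X_L = ωL = 557 Ω
X_C = 1/(ωC) = 706 Ω
Parallel: admittances add. Y = 1/(jωL) + jωC
Y = (0 − j0.000380) S
|Y| = 0.000380 S → |Z| = 1/|Y| = 2630 Ω, ∠Z = −∠Y = 90.0°

2630 Ω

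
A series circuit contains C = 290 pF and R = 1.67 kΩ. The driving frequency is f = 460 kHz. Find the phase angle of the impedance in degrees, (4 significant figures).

ω = 2πf = 2.89e+06 rad/s
X_C = 1/(ωC) = 1193 Ω
Z = 1670 − j1193 Ω
|Z| = √(1670² + 1193²) = 2052 Ω
∠Z = arctan(-1193/1670) = -35.54°

-35.54°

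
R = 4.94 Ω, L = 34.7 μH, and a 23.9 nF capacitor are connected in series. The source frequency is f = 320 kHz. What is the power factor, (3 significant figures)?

0.100

ω = 2πf = 2.011e+06 rad/s
X_L = ωL = 69.8 Ω
X_C = 1/(ωC) = 20.8 Ω
Net reactance X = X_L − X_C = 49.0 Ω
Z = 4.94 + j49.0 Ω
|Z| = √(4.94² + 49.0²) = 49.2 Ω
∠Z = arctan(49.0/4.94) = 84.2°
cos φ = cos(84.2°) = 0.100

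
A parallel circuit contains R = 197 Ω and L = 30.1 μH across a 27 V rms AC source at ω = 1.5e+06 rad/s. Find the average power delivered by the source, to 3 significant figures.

X_L = ωL = 45.1 Ω
Parallel: admittances add. Y = 1/R + 1/(jωL)
Y = (0.00508 − j0.0221) S
|Y| = 0.0227 S → |Z| = 1/|Y| = 44.0 Ω, ∠Z = −∠Y = 77.1°
I = V/|Z| = 614 mA
P = VI cos φ = 27 × 0.614 × cos(77.1°) = 3.70 W

3.70 W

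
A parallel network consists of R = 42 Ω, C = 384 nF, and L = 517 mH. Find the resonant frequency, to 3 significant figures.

ω₀ = 1/√(LC) = 1/√(0.517 × 3.84e-07) = 2244 rad/s
f₀ = ω₀/(2π) = 357 Hz

357 Hz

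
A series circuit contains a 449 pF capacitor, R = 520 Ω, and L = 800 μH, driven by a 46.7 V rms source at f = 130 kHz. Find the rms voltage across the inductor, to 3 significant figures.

ω = 2πf = 816800 rad/s
X_L = ωL = 653 Ω
X_C = 1/(ωC) = 2730 Ω
Net reactance X = X_L − X_C = -2070 Ω
Z = 520 − j2070 Ω
|Z| = √(520² + 2070²) = 2140 Ω
I = V/|Z| = 21.8 mA
V_L = I·|Z_L| = 0.0218 × 653 = 14.3 V

14.3 V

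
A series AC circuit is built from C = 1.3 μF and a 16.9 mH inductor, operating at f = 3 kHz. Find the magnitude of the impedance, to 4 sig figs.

ω = 2πf = 18850 rad/s
X_L = ωL = 318.6 Ω
X_C = 1/(ωC) = 40.81 Ω
Net reactance X = X_L − X_C = 277.7 Ω
Z = j277.7 Ω
|Z| = √(0² + 277.7²) = 277.7 Ω

277.7 Ω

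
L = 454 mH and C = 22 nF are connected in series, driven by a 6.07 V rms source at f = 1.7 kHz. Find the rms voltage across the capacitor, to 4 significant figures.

ω = 2πf = 10680 rad/s
X_L = ωL = 4849 Ω
X_C = 1/(ωC) = 4255 Ω
Net reactance X = X_L − X_C = 593.9 Ω
Z = j593.9 Ω
|Z| = √(0² + 593.9²) = 593.9 Ω
I = V/|Z| = 10.22 mA
V_C = I·|Z_C| = 0.01022 × 4255 = 43.49 V

43.49 V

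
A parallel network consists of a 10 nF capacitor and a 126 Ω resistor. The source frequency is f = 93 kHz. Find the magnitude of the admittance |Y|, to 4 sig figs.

ω = 2πf = 584300 rad/s
X_C = 1/(ωC) = 171.1 Ω
Parallel: admittances add. Y = 1/R + jωC
Y = (0.007937 + j0.005843) S
|Y| = 0.009856 S → |Z| = 1/|Y| = 101.5 Ω, ∠Z = −∠Y = -36.36°

9.856 mS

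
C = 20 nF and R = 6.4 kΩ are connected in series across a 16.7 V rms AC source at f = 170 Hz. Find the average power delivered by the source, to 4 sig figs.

799.6 μW

ω = 2πf = 1068 rad/s
X_C = 1/(ωC) = 46810 Ω
Z = 6400 − j46810 Ω
|Z| = √(6400² + 46810²) = 47250 Ω
∠Z = arctan(-46810/6400) = -82.21°
I = V/|Z| = 353.5 μA
P = VI cos φ = 16.7 × 0.0003535 × cos(-82.21°) = 799.6 μW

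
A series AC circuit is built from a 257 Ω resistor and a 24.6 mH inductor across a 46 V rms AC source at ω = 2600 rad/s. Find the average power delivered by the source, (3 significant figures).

X_L = ωL = 64.0 Ω
Z = 257 + j64.0 Ω
|Z| = √(257² + 64.0²) = 265 Ω
∠Z = arctan(64.0/257) = 14.0°
I = V/|Z| = 174 mA
P = VI cos φ = 46 × 0.174 × cos(14.0°) = 7.75 W

7.75 W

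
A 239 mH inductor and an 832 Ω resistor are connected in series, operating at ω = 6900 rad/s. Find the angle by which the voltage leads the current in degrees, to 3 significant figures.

63.2°

X_L = ωL = 1650 Ω
Z = 832 + j1650 Ω
|Z| = √(832² + 1650²) = 1850 Ω
∠Z = arctan(1650/832) = 63.2°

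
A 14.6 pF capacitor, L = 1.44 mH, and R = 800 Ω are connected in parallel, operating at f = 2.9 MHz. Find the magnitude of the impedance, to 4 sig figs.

787.0 Ω

ω = 2πf = 1.822e+07 rad/s
X_L = ωL = 26240 Ω
X_C = 1/(ωC) = 3759 Ω
Parallel: admittances add. Y = 1/R + 1/(jωL) + jωC
Y = (0.001250 + j0.0002279) S
|Y| = 0.001271 S → |Z| = 1/|Y| = 787.0 Ω, ∠Z = −∠Y = -10.33°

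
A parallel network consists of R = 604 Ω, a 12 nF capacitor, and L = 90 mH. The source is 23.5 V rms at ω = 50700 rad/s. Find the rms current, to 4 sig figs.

X_L = ωL = 4563 Ω
X_C = 1/(ωC) = 1644 Ω
Parallel: admittances add. Y = 1/R + 1/(jωL) + jωC
Y = (0.001656 + j0.0003892) S
|Y| = 0.001701 S → |Z| = 1/|Y| = 588.0 Ω, ∠Z = −∠Y = -13.23°
I = V/|Z| = 23.5/588.0 = 39.97 mA

39.97 mA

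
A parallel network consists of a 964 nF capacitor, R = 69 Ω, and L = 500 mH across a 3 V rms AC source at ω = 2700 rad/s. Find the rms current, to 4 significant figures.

43.84 mA

X_L = ωL = 1350 Ω
X_C = 1/(ωC) = 384.2 Ω
Parallel: admittances add. Y = 1/R + 1/(jωL) + jωC
Y = (0.01449 + j0.001862) S
|Y| = 0.01461 S → |Z| = 1/|Y| = 68.44 Ω, ∠Z = −∠Y = -7.321°
I = V/|Z| = 3/68.44 = 43.84 mA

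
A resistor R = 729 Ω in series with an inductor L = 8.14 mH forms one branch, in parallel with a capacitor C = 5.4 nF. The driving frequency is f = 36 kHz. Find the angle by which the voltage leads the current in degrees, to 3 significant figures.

ω = 2πf = 226200 rad/s
X_L = ωL = 1840 Ω
X_C = 1/(ωC) = 819 Ω
Branch 1 (R+jX_L): Z₁ = 729 + j1840 Ω, |Z₁| = 1980 Ω
Branch 2 (−jX_C): Z₂ = −j819 Ω
Parallel: Z = Z₁Z₂/(Z₁+Z₂), |Z| = 1290 Ω, ∠Z = -76.1°

-76.1°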